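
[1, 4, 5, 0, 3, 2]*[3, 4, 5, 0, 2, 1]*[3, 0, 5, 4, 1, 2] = [1, 5, 0, 4, 3, 2]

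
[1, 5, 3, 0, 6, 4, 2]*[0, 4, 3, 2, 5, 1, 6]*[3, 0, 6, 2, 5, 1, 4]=[5, 0, 6, 3, 4, 1, 2]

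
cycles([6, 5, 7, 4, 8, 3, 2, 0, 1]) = (0 6 2 7)(1 5 3 4 8)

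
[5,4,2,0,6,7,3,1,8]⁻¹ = [3,7,2,6,1,0,4,5,8]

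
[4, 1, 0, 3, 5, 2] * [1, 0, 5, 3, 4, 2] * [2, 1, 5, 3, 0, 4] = [0, 2, 1, 3, 5, 4]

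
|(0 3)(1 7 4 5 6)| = 10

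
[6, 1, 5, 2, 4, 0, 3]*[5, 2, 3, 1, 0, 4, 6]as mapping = [0→6, 1→2, 2→4, 3→3, 4→0, 5→5, 6→1]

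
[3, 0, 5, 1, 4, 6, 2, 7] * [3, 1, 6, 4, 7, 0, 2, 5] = [4, 3, 0, 1, 7, 2, 6, 5]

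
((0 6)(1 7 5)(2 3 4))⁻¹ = (0 6)(1 5 7)(2 4 3)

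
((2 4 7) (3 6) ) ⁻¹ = (2 7 4) (3 6) 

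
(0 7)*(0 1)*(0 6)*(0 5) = (0 7 1 6 5)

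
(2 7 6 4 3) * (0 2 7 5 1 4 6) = (0 2 5 1 4 3 7) 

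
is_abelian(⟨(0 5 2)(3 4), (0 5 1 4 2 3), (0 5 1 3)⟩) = no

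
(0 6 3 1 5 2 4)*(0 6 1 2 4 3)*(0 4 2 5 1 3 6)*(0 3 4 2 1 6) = (0 4 3 5 1 6 2)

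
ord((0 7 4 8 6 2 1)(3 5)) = 14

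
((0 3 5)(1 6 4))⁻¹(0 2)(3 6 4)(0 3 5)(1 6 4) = (1 5 4)(2 3)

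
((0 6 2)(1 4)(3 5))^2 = (0 2 6)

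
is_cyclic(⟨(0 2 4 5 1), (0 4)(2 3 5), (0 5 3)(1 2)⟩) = no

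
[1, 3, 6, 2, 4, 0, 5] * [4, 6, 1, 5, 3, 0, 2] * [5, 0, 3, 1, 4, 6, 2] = [2, 6, 3, 0, 1, 4, 5]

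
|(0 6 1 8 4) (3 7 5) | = 15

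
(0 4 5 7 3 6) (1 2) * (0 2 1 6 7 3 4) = (2 6) (3 7 4 5) 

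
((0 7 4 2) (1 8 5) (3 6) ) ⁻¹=(0 2 4 7) (1 5 8) (3 6) 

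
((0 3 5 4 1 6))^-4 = (0 5 1)(3 4 6)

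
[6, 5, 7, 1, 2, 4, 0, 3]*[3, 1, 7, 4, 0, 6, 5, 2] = [5, 6, 2, 1, 7, 0, 3, 4]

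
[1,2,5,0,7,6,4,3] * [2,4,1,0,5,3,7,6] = [4,1,3,2,6,7,5,0]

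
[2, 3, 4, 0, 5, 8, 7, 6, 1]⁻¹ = [3, 8, 0, 1, 2, 4, 7, 6, 5]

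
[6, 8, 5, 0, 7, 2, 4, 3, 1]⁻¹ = [3, 8, 5, 7, 6, 2, 0, 4, 1]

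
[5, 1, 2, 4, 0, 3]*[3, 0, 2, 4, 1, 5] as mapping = [0→5, 1→0, 2→2, 3→1, 4→3, 5→4] 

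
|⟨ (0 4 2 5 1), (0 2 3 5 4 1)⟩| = 720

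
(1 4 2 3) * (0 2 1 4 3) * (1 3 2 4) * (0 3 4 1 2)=(0 1)(2 3)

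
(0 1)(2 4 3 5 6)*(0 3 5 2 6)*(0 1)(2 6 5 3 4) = (1 4 3 6 5)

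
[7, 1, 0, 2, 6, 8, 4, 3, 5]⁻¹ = [2, 1, 3, 7, 6, 8, 4, 0, 5]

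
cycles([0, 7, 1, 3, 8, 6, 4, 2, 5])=(1 7 2)(4 8 5 6)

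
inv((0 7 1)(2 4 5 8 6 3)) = (0 1 7)(2 3 6 8 5 4)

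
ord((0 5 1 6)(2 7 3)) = 12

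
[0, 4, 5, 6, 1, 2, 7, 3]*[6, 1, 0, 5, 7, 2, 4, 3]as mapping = [0→6, 1→7, 2→2, 3→4, 4→1, 5→0, 6→3, 7→5]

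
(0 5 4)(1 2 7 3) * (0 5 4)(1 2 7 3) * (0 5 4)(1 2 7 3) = (1 3 7 2)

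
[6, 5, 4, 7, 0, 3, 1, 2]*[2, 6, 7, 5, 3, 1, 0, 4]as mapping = [0→0, 1→1, 2→3, 3→4, 4→2, 5→5, 6→6, 7→7]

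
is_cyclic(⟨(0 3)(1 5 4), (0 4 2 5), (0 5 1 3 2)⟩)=no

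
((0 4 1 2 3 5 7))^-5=(0 1 3 7 4 2 5)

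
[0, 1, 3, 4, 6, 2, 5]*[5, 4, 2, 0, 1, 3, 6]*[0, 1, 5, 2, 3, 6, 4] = [6, 3, 0, 1, 4, 5, 2]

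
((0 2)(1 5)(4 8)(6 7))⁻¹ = (0 2)(1 5)(4 8)(6 7)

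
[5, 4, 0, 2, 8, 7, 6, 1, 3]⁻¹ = [2, 7, 3, 8, 1, 0, 6, 5, 4]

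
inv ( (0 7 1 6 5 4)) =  (0 4 5 6 1 7)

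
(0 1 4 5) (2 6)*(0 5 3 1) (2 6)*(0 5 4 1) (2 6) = (0 5 4 3) (2 6) 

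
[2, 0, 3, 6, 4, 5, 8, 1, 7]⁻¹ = [1, 7, 0, 2, 4, 5, 3, 8, 6]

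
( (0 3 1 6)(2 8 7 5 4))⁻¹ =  (0 6 1 3)(2 4 5 7 8)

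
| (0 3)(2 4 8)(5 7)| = 6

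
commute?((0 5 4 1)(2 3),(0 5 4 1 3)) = no:(0 5 4 1)(2 3)*(0 5 4 1 3) = (0 4 3 2)(1 5),(0 5 4 1 3)*(0 5 4 1)(2 3) = (0 4)(1 2 3 5)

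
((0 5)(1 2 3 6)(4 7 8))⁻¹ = (0 5)(1 6 3 2)(4 8 7)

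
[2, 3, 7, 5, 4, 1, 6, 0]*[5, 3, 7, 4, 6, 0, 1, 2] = [7, 4, 2, 0, 6, 3, 1, 5]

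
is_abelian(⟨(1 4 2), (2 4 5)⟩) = no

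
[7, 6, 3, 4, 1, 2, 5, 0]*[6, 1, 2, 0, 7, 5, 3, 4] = [4, 3, 0, 7, 1, 2, 5, 6]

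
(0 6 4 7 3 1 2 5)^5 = (0 1 4 5 3 6 2 7)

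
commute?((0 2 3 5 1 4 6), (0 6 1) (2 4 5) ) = no:(0 2 3 5 1 4 6)*(0 6 1) (2 4 5) = (0 4 1 5) (2 3), (0 6 1) (2 4 5)*(0 2 3 5 1 4 6) = (1 2 6 4) (3 5) 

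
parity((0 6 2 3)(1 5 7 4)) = even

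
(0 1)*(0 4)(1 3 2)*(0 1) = (0 3 2)(1 4)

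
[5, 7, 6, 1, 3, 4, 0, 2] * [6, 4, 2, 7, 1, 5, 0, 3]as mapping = [0→5, 1→3, 2→0, 3→4, 4→7, 5→1, 6→6, 7→2]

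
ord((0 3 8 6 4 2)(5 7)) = 6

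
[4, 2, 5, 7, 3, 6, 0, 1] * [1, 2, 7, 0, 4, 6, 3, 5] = [4, 7, 6, 5, 0, 3, 1, 2]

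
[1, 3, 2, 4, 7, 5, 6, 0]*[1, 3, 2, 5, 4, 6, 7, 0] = [3, 5, 2, 4, 0, 6, 7, 1]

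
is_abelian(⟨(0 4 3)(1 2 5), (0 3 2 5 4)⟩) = no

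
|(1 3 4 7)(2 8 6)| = 12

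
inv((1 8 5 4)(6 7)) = (1 4 5 8)(6 7)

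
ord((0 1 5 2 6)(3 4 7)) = 15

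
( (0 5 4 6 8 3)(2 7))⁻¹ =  (0 3 8 6 4 5)(2 7)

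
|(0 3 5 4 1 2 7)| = 7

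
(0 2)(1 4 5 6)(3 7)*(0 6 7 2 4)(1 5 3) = (0 4 3 2 6 5 7 1)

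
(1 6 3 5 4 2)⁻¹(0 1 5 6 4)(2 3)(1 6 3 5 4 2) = (0 6 4 3 2)(1 5)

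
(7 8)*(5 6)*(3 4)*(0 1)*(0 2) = (0 1 2) (3 4) (5 6) (7 8) 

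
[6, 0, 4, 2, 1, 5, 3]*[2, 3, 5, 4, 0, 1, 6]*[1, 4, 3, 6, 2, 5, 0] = [0, 3, 1, 5, 6, 4, 2]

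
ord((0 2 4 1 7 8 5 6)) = 8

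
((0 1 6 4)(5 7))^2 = (0 6)(1 4)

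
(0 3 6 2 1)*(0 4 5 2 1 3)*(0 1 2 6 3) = (0 1 4 5 6 2)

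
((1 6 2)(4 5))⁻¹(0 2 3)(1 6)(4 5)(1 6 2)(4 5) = (0 1 3)(2 6)(4 5)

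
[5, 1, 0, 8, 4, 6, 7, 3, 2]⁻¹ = [2, 1, 8, 7, 4, 0, 5, 6, 3]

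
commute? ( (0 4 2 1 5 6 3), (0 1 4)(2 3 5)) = no: (0 4 2 1 5 6 3)*(0 1 4)(2 3 5) = (1 2 4 3)(5 6), (0 1 4)(2 3 5)*(0 4 2 1 5 6 3) = (0 5 1 2)(3 6)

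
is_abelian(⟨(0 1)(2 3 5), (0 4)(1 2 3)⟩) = no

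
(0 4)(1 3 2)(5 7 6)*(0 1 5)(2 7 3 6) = (0 4 1 6)(2 5 3 7)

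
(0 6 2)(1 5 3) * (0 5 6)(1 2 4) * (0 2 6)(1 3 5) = (0 2 1)(3 6 4)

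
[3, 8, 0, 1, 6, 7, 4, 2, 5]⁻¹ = [2, 3, 7, 0, 6, 8, 4, 5, 1]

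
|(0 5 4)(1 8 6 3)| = 12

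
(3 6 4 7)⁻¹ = (3 7 4 6)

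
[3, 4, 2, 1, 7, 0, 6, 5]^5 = [5, 3, 2, 0, 1, 7, 6, 4]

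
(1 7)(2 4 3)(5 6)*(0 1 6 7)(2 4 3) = (0 1)(2 3 4)(5 7 6)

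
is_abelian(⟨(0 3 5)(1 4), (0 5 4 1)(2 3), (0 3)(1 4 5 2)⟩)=no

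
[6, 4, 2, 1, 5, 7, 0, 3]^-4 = [0, 4, 2, 1, 5, 7, 6, 3]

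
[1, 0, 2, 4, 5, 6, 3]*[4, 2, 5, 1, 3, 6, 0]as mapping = [0→2, 1→4, 2→5, 3→3, 4→6, 5→0, 6→1]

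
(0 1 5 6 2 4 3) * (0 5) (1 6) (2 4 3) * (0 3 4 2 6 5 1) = (0 5) (1 3) (2 4 6) 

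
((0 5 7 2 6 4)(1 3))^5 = (0 4 6 2 7 5)(1 3)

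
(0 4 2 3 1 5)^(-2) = (0 1 2)(3 4 5)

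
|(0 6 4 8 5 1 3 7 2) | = 9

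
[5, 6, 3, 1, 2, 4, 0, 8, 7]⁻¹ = [6, 3, 4, 2, 5, 0, 1, 8, 7]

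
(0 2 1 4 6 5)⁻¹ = (0 5 6 4 1 2)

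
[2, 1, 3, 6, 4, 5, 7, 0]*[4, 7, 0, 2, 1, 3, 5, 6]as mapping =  [0→0, 1→7, 2→2, 3→5, 4→1, 5→3, 6→6, 7→4]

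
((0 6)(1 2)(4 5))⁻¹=(0 6)(1 2)(4 5)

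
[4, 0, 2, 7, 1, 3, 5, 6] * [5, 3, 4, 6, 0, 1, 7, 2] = [0, 5, 4, 2, 3, 6, 1, 7]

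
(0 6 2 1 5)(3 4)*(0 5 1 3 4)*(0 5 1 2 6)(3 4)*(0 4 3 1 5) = (0 4 1 2 3)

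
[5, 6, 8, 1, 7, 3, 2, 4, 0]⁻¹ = [8, 3, 6, 5, 7, 0, 1, 4, 2]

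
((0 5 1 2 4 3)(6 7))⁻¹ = (0 3 4 2 1 5)(6 7)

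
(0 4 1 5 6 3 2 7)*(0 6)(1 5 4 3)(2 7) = (0 3 7 6 1 4 5)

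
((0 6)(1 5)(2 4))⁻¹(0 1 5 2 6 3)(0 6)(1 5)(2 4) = (0 3 6 5 1 4)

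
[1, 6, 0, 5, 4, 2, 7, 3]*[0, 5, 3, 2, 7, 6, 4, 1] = [5, 4, 0, 6, 7, 3, 1, 2]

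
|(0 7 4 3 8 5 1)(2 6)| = 14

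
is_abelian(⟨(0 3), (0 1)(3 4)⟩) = no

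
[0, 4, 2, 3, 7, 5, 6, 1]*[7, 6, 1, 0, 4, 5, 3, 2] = [7, 4, 1, 0, 2, 5, 3, 6]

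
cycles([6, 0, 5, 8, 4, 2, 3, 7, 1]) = (0 6 3 8 1)(2 5)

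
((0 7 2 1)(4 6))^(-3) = (0 7 2 1)(4 6)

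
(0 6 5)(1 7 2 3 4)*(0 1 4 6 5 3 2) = (0 5 1 7)(3 6)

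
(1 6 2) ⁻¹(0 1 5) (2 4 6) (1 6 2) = (0 6 5) (1 4 2) 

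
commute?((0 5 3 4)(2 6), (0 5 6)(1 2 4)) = no:(0 5 3 4)(2 6)*(0 5 6)(1 2 4) = (0 6 4 5 3 1 2), (0 5 6)(1 2 4)*(0 5 3 4)(2 6) = (0 3 4 1 6 5 2)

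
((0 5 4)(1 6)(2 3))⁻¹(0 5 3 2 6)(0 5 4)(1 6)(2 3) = (1 5 4 2 3)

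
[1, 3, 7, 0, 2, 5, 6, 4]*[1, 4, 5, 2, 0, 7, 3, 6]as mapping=[0→4, 1→2, 2→6, 3→1, 4→5, 5→7, 6→3, 7→0]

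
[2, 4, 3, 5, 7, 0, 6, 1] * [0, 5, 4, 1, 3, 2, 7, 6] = [4, 3, 1, 2, 6, 0, 7, 5]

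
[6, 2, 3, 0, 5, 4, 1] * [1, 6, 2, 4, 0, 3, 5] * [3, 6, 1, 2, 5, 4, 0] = [4, 1, 5, 6, 2, 3, 0]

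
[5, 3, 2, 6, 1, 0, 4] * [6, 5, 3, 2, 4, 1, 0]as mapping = [0→1, 1→2, 2→3, 3→0, 4→5, 5→6, 6→4]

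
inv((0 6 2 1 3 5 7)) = (0 7 5 3 1 2 6)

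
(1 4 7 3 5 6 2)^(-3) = (1 5 4 6 7 2 3)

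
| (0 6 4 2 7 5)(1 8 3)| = 6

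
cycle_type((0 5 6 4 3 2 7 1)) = 8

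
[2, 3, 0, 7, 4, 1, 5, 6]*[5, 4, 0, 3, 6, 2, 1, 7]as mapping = [0→0, 1→3, 2→5, 3→7, 4→6, 5→4, 6→2, 7→1]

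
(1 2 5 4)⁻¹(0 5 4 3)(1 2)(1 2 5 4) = (0 4 1 3)(2 5)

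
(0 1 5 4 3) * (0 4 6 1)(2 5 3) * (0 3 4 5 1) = (0 3 5 6)(1 4 2)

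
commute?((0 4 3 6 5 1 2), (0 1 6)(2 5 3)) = no:(0 4 3 6 5 1 2)*(0 1 6)(2 5 3) = (0 4 2 1 5 6 3), (0 1 6)(2 5 3)*(0 4 3 6 5 1 2) = (0 2 1 5 6 4 3)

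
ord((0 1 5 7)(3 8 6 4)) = 4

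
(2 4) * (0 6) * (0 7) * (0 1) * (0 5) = (0 6 7 1 5) (2 4) 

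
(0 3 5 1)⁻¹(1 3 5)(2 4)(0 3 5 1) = (0 5 1)(2 4)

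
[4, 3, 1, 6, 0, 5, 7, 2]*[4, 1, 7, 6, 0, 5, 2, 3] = [0, 6, 1, 2, 4, 5, 3, 7]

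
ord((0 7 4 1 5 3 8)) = 7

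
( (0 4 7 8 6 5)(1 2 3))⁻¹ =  (0 5 6 8 7 4)(1 3 2)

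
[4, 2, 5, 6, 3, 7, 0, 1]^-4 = [0, 1, 2, 3, 4, 5, 6, 7]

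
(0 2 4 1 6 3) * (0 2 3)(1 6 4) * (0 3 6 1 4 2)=(0 6 3)(1 2 4)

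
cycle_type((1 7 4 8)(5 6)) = 2.4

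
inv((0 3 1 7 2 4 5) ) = (0 5 4 2 7 1 3) 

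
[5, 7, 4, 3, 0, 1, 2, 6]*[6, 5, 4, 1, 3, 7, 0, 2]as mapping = [0→7, 1→2, 2→3, 3→1, 4→6, 5→5, 6→4, 7→0]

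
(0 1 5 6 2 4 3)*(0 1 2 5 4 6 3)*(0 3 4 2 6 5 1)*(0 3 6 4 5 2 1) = (0 4 6)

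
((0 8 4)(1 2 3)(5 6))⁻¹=(0 4 8)(1 3 2)(5 6)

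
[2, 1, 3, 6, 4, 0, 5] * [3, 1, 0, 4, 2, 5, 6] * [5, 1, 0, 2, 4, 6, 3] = [5, 1, 4, 3, 0, 2, 6]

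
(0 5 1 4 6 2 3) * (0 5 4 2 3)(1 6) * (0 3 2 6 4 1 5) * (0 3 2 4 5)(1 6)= (0 6 4)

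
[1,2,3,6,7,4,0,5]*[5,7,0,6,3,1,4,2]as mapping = [0→7,1→0,2→6,3→4,4→2,5→3,6→5,7→1]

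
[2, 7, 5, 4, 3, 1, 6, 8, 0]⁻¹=[8, 5, 0, 4, 3, 2, 6, 1, 7]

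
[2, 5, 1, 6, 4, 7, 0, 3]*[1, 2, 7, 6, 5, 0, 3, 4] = [7, 0, 2, 3, 5, 4, 1, 6]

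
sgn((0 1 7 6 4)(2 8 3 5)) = -1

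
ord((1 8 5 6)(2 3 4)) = 12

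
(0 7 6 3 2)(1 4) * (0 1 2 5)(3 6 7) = (0 3 5)(1 4 2)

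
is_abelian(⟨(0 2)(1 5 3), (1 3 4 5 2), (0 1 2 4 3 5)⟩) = no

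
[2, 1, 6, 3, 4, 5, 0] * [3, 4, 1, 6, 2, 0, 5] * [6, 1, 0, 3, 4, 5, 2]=[1, 4, 5, 2, 0, 6, 3]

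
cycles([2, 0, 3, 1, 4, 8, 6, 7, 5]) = (0 2 3 1)(5 8)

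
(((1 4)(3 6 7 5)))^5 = (1 4)(3 6 7 5)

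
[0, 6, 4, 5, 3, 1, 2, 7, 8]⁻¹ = [0, 5, 6, 4, 2, 3, 1, 7, 8]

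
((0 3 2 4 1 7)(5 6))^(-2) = (0 1 2)(3 7 4)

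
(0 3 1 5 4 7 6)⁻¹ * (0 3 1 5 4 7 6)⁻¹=(0 7 5 3 6 4 1)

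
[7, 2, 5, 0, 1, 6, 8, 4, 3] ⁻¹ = [3, 4, 1, 8, 7, 2, 5, 0, 6] 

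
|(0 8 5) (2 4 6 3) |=12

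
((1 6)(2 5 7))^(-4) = (2 7 5)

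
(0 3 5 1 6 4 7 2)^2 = (0 5 6 7)(1 4 2 3)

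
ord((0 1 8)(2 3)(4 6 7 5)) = 12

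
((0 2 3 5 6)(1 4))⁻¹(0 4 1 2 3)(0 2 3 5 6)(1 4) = (1 4 3 5 2)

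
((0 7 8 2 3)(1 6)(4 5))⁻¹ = (0 3 2 8 7)(1 6)(4 5)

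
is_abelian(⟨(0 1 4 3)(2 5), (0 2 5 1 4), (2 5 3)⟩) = no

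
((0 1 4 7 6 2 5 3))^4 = (0 6)(1 2)(3 7)(4 5)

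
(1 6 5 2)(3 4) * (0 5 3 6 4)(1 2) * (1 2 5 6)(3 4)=(0 6 4 1 3)(2 5)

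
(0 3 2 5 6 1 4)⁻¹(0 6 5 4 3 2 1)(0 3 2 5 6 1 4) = (0 2 5 4 3 1 6)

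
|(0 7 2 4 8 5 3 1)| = 8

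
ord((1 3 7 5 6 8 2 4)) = 8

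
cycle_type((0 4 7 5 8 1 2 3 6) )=9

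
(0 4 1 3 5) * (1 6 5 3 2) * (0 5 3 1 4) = (1 2 4 6 3)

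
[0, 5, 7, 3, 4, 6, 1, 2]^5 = [0, 6, 7, 3, 4, 1, 5, 2]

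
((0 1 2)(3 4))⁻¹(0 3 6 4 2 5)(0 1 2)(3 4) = (0 5 1 4 6 3)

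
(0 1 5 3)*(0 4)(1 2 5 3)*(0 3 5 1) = (0 2 1 5)(3 4)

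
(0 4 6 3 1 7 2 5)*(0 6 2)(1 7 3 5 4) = (0 1 3 7)(2 4)(5 6)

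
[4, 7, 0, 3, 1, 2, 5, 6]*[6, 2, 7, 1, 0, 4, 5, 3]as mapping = [0→0, 1→3, 2→6, 3→1, 4→2, 5→7, 6→4, 7→5]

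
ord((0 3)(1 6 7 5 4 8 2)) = 14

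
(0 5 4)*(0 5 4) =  (0 4 5)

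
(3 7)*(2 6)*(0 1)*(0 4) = (0 1 4)(2 6)(3 7)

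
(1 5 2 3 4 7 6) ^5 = (1 7 3 5 6 4 2) 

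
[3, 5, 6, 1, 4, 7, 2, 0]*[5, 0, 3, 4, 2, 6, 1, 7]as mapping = [0→4, 1→6, 2→1, 3→0, 4→2, 5→7, 6→3, 7→5]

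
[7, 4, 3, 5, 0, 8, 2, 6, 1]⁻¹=[4, 8, 6, 2, 1, 3, 7, 0, 5]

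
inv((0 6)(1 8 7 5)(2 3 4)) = (0 6)(1 5 7 8)(2 4 3)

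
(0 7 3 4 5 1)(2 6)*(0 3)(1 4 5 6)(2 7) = (0 2 1 3 5 4 6 7)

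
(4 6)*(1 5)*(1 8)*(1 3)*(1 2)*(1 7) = (1 5 8 3 2 7)(4 6)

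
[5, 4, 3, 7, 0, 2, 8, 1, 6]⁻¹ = [4, 7, 5, 2, 1, 0, 8, 3, 6]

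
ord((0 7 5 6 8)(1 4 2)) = 15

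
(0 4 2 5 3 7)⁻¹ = (0 7 3 5 2 4)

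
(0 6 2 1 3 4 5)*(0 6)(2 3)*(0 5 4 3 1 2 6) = (0 5)(1 6)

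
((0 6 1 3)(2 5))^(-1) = (0 3 1 6)(2 5)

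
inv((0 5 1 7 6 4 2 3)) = (0 3 2 4 6 7 1 5)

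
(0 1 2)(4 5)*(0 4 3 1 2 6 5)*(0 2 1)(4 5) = (0 1 6 4 2 5 3)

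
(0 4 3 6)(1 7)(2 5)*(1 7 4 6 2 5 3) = (0 6)(1 4)(2 3)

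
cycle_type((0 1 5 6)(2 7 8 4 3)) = 4.5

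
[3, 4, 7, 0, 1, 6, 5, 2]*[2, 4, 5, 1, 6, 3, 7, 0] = [1, 6, 0, 2, 4, 7, 3, 5]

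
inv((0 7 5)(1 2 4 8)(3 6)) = (0 5 7)(1 8 4 2)(3 6)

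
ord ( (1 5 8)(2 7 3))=3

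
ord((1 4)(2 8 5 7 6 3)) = 6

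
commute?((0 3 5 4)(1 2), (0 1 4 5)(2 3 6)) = no:(0 3 5 4)(1 2)*(0 1 4 5)(2 3 6) = (0 6 2 4 1 3), (0 1 4 5)(2 3 6)*(0 3 5 4)(1 2) = (0 2 5 3 6 1)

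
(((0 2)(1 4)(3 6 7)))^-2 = (3 6 7)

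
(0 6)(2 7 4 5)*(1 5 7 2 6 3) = (0 3 1 5 6)(4 7)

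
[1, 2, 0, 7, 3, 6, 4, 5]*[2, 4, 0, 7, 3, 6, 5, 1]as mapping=[0→4, 1→0, 2→2, 3→1, 4→7, 5→5, 6→3, 7→6]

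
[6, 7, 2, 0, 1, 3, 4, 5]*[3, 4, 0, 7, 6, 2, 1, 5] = [1, 5, 0, 3, 4, 7, 6, 2]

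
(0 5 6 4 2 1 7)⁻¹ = (0 7 1 2 4 6 5)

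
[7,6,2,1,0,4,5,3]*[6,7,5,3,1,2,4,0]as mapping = [0→0,1→4,2→5,3→7,4→6,5→1,6→2,7→3]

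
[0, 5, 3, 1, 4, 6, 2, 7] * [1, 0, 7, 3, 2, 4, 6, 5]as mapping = [0→1, 1→4, 2→3, 3→0, 4→2, 5→6, 6→7, 7→5]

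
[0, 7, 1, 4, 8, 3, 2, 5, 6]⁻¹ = [0, 2, 6, 5, 3, 7, 8, 1, 4]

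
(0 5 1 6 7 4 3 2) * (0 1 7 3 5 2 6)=(0 2 1)(3 6)(4 5 7)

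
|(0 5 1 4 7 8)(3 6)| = 6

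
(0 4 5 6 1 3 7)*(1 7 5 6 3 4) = (0 1 4 6 7)(3 5)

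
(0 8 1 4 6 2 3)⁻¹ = (0 3 2 6 4 1 8)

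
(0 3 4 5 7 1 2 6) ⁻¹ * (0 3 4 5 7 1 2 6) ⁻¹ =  (0 2 7 4) (1 5 3 6) 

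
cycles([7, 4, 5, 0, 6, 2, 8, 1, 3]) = (0 7 1 4 6 8 3) (2 5) 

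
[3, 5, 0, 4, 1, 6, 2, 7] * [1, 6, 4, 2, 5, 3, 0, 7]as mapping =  [0→2, 1→3, 2→1, 3→5, 4→6, 5→0, 6→4, 7→7]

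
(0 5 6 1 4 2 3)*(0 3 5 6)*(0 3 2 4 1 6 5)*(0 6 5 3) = (0 3 2 6 5)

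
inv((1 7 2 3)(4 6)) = (1 3 2 7)(4 6)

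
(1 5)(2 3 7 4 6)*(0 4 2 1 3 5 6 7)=(0 4 7 2 5 3)(1 6)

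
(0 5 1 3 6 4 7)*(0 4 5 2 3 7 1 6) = (0 2 3)(1 7 4)(5 6)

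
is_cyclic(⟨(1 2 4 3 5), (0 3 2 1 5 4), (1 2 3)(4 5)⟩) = no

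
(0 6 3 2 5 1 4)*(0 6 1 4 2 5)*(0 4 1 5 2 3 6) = (0 5 1 3 2 4)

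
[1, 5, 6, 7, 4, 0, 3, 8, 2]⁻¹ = [5, 0, 8, 6, 4, 1, 2, 3, 7]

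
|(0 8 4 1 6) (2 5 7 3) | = 20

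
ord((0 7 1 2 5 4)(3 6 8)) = 6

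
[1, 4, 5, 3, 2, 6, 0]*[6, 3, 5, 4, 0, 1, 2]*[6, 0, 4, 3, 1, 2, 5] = [3, 6, 0, 1, 2, 4, 5]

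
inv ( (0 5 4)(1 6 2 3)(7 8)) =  (0 4 5)(1 3 2 6)(7 8)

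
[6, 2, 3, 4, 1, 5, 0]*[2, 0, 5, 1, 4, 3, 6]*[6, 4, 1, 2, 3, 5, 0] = [0, 5, 4, 3, 6, 2, 1]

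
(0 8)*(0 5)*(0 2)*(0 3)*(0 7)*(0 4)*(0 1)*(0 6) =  (0 8 5 2 3 7 4 1 6) 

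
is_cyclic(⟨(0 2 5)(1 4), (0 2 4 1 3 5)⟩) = no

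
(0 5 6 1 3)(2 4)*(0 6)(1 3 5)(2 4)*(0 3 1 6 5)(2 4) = (0 6 1)(2 4)(3 5)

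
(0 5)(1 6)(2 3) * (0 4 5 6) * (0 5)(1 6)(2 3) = (0 1 5 4)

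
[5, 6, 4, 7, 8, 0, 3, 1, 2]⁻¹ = [5, 7, 8, 6, 2, 0, 1, 3, 4]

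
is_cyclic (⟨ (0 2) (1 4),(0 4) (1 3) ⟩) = no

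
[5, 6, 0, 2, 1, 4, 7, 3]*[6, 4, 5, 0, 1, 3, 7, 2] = [3, 7, 6, 5, 4, 1, 2, 0]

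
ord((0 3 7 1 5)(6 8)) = 10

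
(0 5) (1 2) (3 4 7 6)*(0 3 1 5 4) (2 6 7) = (0 4 2 5 3) (1 6) 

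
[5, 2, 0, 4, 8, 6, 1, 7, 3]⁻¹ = [2, 6, 1, 8, 3, 0, 5, 7, 4]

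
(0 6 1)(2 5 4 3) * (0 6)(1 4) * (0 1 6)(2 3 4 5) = (0 1)(5 6)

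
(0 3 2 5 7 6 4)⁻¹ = (0 4 6 7 5 2 3)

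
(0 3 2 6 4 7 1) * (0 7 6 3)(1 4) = (1 7 4 6)(2 3)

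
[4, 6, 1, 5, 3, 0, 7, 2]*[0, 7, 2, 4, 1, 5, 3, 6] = [1, 3, 7, 5, 4, 0, 6, 2] 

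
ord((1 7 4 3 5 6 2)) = 7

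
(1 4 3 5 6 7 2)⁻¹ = (1 2 7 6 5 3 4)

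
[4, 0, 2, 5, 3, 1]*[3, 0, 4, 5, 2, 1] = [2, 3, 4, 1, 5, 0]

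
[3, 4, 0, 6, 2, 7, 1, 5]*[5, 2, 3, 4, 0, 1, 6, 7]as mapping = [0→4, 1→0, 2→5, 3→6, 4→3, 5→7, 6→2, 7→1]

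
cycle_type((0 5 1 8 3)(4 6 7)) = 3.5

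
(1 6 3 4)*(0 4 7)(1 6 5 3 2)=(0 4 6 2 1 5 3 7)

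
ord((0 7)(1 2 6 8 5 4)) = 6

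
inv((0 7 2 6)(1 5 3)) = (0 6 2 7)(1 3 5)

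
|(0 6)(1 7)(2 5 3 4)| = 4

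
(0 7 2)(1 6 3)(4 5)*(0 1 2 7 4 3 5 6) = (0 4 6 5 3 2 1)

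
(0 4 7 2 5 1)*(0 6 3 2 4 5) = (0 5 1 6 3 2)(4 7)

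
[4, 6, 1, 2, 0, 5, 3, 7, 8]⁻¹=[4, 2, 3, 6, 0, 5, 1, 7, 8]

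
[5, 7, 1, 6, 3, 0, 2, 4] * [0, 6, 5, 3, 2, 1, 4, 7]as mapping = [0→1, 1→7, 2→6, 3→4, 4→3, 5→0, 6→5, 7→2]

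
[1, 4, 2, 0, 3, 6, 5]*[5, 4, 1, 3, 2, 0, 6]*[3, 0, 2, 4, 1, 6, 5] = [1, 2, 0, 6, 4, 5, 3]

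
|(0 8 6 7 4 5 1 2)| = 8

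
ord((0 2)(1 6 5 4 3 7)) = 6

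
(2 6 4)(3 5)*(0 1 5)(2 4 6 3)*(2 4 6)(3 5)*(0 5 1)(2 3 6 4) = (1 6 3 5 2)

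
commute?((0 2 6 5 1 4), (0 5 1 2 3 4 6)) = no:(0 2 6 5 1 4)*(0 5 1 2 3 4 6) = (0 3 4 5 2)(1 6), (0 5 1 2 3 4 6)*(0 2 6 5 1 4) = (0 1 6 2 3)(4 5)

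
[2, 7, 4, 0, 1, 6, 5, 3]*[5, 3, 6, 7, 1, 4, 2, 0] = [6, 0, 1, 5, 3, 2, 4, 7]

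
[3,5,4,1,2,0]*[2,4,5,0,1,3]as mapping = [0→0,1→3,2→1,3→4,4→5,5→2]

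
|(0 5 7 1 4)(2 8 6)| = 15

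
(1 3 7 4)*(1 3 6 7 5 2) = (1 6 7 4 3 5 2)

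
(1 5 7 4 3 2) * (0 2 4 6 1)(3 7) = (0 2)(1 5 3 4 7 6)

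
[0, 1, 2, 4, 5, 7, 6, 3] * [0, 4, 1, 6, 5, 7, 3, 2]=[0, 4, 1, 5, 7, 2, 3, 6]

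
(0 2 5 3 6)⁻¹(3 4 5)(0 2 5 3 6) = (3 6 4)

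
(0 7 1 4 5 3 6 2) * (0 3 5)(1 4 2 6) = (0 7 4)(1 2 3)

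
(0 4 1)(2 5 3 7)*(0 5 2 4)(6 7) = (1 5 3 6 7 4)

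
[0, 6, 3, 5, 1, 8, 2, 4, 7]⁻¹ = [0, 4, 6, 2, 7, 3, 1, 8, 5]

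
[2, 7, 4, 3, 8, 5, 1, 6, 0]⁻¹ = [8, 6, 0, 3, 2, 5, 7, 1, 4]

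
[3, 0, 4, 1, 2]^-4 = [1, 3, 2, 0, 4]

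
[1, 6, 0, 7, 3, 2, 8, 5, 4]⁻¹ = [2, 0, 5, 4, 8, 7, 1, 3, 6]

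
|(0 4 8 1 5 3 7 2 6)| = 9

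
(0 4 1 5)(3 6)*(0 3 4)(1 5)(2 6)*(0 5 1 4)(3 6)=(0 5 6)(1 4)(2 3)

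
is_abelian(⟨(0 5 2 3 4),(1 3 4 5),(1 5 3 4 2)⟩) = no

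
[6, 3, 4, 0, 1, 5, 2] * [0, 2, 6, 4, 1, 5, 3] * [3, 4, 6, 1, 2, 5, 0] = [1, 2, 4, 3, 6, 5, 0]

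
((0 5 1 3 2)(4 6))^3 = (0 3 5 2 1)(4 6)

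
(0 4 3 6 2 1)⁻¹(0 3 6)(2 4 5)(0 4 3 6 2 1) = (1 3 5)(2 4 6)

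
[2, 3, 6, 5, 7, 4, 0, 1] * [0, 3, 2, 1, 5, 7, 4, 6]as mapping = [0→2, 1→1, 2→4, 3→7, 4→6, 5→5, 6→0, 7→3]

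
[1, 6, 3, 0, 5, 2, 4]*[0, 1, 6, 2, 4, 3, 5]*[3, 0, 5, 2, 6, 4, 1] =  [0, 4, 5, 3, 2, 1, 6]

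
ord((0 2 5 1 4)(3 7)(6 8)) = 10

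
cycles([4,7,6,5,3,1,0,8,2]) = (0 4 3 5 1 7 8 2 6) 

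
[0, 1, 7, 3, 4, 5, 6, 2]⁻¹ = [0, 1, 7, 3, 4, 5, 6, 2]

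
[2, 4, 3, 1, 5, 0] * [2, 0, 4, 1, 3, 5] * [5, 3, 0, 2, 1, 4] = [1, 2, 3, 5, 4, 0]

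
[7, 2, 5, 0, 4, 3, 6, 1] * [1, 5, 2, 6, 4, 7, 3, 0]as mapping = [0→0, 1→2, 2→7, 3→1, 4→4, 5→6, 6→3, 7→5]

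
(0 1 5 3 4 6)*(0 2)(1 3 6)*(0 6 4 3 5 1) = (0 5 4)(2 6)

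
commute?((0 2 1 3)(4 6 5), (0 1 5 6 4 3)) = no:(0 2 1 3)(4 6 5)*(0 1 5 6 4 3) = (0 2 5 3 1), (0 1 5 6 4 3)*(0 2 1 3)(4 6 5) = (0 3 2 1 4)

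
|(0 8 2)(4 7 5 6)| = 12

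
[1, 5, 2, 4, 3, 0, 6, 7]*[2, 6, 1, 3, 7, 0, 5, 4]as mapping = [0→6, 1→0, 2→1, 3→7, 4→3, 5→2, 6→5, 7→4]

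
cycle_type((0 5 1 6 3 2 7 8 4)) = 9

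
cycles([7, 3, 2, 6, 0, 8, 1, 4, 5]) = (0 7 4)(1 3 6)(5 8)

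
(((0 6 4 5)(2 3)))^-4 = ()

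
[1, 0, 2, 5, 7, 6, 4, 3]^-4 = [0, 1, 2, 5, 7, 6, 4, 3]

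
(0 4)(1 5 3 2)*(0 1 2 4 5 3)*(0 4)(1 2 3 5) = (0 1 5 4 2 3)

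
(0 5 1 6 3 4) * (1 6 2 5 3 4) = (0 3 1 2 5 6 4)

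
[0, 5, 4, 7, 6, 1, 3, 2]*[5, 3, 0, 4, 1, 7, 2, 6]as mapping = [0→5, 1→7, 2→1, 3→6, 4→2, 5→3, 6→4, 7→0]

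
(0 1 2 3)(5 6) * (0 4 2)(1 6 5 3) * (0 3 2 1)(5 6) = (0 5 6 2)(1 3 4)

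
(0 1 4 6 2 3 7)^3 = (0 6 7 4 3 1 2)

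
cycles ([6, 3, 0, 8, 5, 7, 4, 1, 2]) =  (0 6 4 5 7 1 3 8 2)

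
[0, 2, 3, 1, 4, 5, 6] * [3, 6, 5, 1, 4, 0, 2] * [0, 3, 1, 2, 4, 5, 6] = [2, 5, 3, 6, 4, 0, 1]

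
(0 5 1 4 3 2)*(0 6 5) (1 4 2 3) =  (1 2 6 5 4) 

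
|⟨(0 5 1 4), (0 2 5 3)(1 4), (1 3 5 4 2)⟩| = 720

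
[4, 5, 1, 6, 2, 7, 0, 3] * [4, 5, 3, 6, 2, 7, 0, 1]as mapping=[0→2, 1→7, 2→5, 3→0, 4→3, 5→1, 6→4, 7→6]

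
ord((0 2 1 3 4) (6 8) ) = 10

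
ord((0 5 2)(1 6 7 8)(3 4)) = 12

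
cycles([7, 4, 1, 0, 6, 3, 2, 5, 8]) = (0 7 5 3)(1 4 6 2)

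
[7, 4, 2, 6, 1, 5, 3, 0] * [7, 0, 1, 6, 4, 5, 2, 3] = [3, 4, 1, 2, 0, 5, 6, 7]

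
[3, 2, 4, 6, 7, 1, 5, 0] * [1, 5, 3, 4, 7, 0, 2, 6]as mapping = [0→4, 1→3, 2→7, 3→2, 4→6, 5→5, 6→0, 7→1]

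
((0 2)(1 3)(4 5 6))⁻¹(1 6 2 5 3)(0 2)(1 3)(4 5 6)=(0 6 1 3 4)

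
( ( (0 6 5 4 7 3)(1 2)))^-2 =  (0 7 5)(3 4 6)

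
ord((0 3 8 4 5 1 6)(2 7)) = 14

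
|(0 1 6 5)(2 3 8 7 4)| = 20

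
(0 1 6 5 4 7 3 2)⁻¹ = (0 2 3 7 4 5 6 1)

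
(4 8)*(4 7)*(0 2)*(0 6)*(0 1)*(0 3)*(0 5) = (0 2 6 1 3 5)(4 8 7)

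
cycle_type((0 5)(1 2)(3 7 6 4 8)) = 2^2.5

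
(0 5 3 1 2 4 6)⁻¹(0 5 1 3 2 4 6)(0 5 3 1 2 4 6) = (0 5 3 2 1 4 6)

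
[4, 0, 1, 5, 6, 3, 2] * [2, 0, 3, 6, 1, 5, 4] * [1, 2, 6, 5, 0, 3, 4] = [2, 6, 1, 3, 0, 4, 5]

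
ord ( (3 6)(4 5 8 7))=4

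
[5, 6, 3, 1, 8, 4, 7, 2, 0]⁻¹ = [8, 3, 7, 2, 5, 0, 1, 6, 4]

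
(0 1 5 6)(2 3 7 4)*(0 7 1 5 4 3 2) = (0 5 6 7 3 1 4)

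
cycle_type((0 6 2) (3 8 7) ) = 3^2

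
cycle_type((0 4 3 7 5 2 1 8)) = 8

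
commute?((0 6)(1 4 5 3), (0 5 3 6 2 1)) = no:(0 6)(1 4 5 3) * (0 5 3 6 2 1) = (0 2 1 4 3)(5 6), (0 5 3 6 2 1) * (0 6)(1 4 5 3) = (0 3)(1 6 2 4 5)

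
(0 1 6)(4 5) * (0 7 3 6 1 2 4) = (0 2 4 5)(3 6 7)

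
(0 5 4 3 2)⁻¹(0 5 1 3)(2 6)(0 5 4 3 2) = (0 6)(1 2 5 4)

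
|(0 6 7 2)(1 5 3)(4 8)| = 12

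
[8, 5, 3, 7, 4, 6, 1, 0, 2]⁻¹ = [7, 6, 8, 2, 4, 1, 5, 3, 0]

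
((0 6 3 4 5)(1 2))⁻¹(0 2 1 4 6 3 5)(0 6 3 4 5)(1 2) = (0 6 1 2 5 3 4)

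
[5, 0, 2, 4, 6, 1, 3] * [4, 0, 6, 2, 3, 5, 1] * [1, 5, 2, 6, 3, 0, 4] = [0, 3, 4, 6, 5, 1, 2] 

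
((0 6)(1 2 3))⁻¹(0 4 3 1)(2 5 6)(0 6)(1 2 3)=(0 3 5)(1 2 6 4)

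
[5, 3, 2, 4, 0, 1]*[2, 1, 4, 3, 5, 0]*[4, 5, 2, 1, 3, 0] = [4, 1, 3, 0, 2, 5]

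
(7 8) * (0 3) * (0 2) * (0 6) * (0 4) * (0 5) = (0 3 2 6 4 5)(7 8)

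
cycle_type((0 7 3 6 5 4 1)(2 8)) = 2.7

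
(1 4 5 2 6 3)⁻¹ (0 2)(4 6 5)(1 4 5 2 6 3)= (0 6)(2 5 3)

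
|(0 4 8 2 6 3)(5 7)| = 6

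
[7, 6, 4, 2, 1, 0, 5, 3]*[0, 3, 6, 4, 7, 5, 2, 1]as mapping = [0→1, 1→2, 2→7, 3→6, 4→3, 5→0, 6→5, 7→4]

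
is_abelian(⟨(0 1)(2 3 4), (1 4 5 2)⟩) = no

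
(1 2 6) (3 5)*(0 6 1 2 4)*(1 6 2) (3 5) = (0 2 6 1 4) 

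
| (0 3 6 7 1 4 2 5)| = 8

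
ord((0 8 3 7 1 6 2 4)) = 8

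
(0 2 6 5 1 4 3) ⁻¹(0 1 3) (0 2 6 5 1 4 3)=(0 2 4) 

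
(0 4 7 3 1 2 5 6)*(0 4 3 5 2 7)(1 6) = (0 3 6 4)(1 7 5)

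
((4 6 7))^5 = (4 7 6)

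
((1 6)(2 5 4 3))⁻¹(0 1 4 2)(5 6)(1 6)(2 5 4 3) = (0 6 3 5)(1 4)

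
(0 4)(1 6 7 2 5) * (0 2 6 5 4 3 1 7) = (0 3 1 5 7 6)(2 4)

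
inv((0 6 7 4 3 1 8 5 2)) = (0 2 5 8 1 3 4 7 6)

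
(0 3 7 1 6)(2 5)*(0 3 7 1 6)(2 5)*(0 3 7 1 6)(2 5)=(0 1 3 6 7)(2 5)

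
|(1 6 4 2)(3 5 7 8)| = 4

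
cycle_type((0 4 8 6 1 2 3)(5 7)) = 2.7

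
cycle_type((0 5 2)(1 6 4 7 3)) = 3.5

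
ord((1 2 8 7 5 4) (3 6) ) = 6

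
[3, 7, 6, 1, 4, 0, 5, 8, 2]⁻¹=[5, 3, 8, 0, 4, 6, 2, 1, 7]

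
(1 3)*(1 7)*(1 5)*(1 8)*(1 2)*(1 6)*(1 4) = (1 3 7 5 8 2 6 4)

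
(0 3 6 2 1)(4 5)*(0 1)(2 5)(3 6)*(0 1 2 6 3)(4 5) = (0 3)(1 2)(4 6)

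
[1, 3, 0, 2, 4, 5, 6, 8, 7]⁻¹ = [2, 0, 3, 1, 4, 5, 6, 8, 7]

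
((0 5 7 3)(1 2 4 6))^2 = (0 7)(1 4)(2 6)(3 5)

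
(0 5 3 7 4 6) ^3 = (0 7) (3 6) (4 5) 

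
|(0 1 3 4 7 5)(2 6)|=6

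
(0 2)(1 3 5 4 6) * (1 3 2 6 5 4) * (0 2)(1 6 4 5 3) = (0 4 3 5 6 1)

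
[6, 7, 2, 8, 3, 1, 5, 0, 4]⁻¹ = [7, 5, 2, 4, 8, 6, 0, 1, 3]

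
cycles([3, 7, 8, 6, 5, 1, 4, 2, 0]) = (0 3 6 4 5 1 7 2 8)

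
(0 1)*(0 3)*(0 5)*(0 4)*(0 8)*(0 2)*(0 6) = (0 1 3 5 4 8 2 6)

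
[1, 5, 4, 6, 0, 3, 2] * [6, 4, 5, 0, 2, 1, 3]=[4, 1, 2, 3, 6, 0, 5]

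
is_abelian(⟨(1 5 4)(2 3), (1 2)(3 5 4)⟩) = no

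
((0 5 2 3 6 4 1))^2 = (0 2 6 1 5 3 4)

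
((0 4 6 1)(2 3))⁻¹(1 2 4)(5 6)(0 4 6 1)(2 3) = (0 3 6)(1 5)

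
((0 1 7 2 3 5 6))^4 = (0 3 1 5 7 6 2)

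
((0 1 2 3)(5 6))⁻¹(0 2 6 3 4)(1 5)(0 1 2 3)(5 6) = (0 4 1 3 5)(2 6)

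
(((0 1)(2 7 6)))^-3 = (0 1)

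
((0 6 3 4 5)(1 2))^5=(1 2)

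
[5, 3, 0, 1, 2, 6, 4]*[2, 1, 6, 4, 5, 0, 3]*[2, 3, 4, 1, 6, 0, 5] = [2, 6, 4, 3, 5, 1, 0]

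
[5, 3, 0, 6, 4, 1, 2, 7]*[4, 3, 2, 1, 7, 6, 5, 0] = [6, 1, 4, 5, 7, 3, 2, 0]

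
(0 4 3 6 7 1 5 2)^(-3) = (0 1 3 2 7 4 5 6)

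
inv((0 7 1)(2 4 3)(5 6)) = (0 1 7)(2 3 4)(5 6)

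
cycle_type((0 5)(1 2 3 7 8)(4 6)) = 2^2.5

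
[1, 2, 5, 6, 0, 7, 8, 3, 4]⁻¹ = [4, 0, 1, 7, 8, 2, 3, 5, 6]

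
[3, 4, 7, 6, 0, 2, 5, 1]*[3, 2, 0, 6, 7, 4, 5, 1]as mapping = [0→6, 1→7, 2→1, 3→5, 4→3, 5→0, 6→4, 7→2]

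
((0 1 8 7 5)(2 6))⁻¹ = (0 5 7 8 1)(2 6)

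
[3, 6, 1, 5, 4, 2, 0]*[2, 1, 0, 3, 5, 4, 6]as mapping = [0→3, 1→6, 2→1, 3→4, 4→5, 5→0, 6→2]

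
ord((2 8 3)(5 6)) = 6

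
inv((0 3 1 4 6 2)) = (0 2 6 4 1 3)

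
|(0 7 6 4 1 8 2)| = 7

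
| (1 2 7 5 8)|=5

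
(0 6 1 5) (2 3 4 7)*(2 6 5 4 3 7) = (0 5) (1 4 2 7 6) 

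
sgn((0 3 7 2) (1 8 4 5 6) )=-1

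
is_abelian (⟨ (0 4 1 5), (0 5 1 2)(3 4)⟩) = no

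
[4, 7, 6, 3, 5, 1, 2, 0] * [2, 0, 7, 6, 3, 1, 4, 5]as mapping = [0→3, 1→5, 2→4, 3→6, 4→1, 5→0, 6→7, 7→2]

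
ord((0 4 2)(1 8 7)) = 3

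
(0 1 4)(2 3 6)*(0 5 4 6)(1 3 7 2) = (0 3)(1 6)(2 7)(4 5)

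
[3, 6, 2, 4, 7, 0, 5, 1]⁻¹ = [5, 7, 2, 0, 3, 6, 1, 4]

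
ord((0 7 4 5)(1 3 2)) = 12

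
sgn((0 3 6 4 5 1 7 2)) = -1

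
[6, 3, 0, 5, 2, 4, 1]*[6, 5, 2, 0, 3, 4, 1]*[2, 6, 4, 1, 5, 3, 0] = [6, 2, 0, 5, 4, 1, 3]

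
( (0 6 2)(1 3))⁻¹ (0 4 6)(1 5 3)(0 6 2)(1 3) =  (1 3 5)(2 6 4)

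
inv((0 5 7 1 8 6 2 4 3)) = (0 3 4 2 6 8 1 7 5)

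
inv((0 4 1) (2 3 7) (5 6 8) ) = (0 1 4) (2 7 3) (5 8 6) 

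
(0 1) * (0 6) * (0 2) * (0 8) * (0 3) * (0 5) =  (0 1 6 2 8 3 5)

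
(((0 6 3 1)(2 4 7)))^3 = (0 1 3 6)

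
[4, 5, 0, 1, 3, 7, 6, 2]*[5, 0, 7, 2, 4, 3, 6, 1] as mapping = [0→4, 1→3, 2→5, 3→0, 4→2, 5→1, 6→6, 7→7] 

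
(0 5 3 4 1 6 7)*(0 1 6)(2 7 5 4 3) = (0 4 6 5 2 7 1)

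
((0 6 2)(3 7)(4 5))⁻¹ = (0 2 6)(3 7)(4 5)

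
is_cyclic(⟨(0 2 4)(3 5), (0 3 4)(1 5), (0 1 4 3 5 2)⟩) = no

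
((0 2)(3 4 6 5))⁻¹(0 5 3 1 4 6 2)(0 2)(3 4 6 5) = (0 2 3 4 1 6 5)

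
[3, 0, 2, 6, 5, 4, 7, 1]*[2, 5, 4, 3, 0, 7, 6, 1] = [3, 2, 4, 6, 7, 0, 1, 5]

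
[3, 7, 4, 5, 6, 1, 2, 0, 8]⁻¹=[7, 5, 6, 0, 2, 3, 4, 1, 8]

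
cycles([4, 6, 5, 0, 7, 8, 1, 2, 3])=(0 4 7 2 5 8 3)(1 6)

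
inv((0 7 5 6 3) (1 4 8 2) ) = (0 3 6 5 7) (1 2 8 4) 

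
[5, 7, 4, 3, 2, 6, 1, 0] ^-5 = [0, 1, 4, 3, 2, 5, 6, 7] 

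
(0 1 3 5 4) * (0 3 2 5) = (0 1 2 5 4 3)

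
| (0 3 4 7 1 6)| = 6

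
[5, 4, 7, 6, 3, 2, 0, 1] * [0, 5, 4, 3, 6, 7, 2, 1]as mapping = [0→7, 1→6, 2→1, 3→2, 4→3, 5→4, 6→0, 7→5]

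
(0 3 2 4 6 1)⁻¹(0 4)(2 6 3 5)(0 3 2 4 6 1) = (1 2 5 4)(3 6)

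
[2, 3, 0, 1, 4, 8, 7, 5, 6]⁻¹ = [2, 3, 0, 1, 4, 7, 8, 6, 5]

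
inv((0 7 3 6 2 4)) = (0 4 2 6 3 7)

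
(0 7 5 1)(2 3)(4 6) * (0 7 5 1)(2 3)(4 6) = (0 5)(1 7)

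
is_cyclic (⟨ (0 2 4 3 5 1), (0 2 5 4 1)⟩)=no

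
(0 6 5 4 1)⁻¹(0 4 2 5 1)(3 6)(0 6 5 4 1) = (0 6 1 2 4)(3 5)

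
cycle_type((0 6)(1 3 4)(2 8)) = 2^2.3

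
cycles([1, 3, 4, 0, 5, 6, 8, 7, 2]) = (0 1 3)(2 4 5 6 8)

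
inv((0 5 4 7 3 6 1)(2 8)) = (0 1 6 3 7 4 5)(2 8)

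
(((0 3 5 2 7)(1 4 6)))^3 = (0 2 3 7 5)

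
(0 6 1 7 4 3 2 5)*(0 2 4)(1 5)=(0 6 5 2 1 7)(3 4)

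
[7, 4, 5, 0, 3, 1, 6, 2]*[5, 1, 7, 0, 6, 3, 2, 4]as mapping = [0→4, 1→6, 2→3, 3→5, 4→0, 5→1, 6→2, 7→7]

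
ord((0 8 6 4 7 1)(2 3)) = 6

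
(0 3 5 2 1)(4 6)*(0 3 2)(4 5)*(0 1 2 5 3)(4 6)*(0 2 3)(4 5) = (0 4 5 1 2 3 6)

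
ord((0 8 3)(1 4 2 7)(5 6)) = 12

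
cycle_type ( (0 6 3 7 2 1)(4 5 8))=3.6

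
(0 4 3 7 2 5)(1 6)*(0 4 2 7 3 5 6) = (0 2 6 1)(4 5)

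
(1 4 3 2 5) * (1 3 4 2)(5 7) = (1 2 7 5 3)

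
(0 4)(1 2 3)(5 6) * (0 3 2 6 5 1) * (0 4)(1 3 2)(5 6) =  (1 5 6 3 4 2)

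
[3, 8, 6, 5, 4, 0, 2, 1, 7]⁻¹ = [5, 7, 6, 0, 4, 3, 2, 8, 1]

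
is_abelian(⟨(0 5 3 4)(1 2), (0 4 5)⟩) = no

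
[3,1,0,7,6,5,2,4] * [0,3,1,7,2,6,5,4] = [7,3,0,4,5,6,1,2]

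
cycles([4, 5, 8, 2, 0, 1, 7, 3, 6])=(0 4)(1 5)(2 8 6 7 3)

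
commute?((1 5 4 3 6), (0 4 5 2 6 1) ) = no:(1 5 4 3 6)*(0 4 5 2 6 1) = (0 4 3 1 2 6), (0 4 5 2 6 1)*(1 5 4 3 6) = (0 3 6 5 2 1) 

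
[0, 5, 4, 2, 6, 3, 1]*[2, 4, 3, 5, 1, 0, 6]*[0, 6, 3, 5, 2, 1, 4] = [3, 0, 6, 5, 4, 1, 2]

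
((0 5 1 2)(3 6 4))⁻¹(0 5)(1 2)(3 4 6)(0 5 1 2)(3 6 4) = (0 2)(1 5)(3 4 6)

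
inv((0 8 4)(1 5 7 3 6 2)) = (0 4 8)(1 2 6 3 7 5)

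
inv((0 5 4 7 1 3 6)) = (0 6 3 1 7 4 5)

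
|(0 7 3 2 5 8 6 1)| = 8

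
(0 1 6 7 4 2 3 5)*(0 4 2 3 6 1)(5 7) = (2 6 5 4 3 7)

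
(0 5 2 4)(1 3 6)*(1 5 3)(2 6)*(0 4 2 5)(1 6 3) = (0 1 6)(3 5)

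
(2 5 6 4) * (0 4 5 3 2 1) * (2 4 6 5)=(0 6 2 3 4 1)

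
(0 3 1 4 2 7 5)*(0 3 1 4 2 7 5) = (0 1 2 5 3 4 7)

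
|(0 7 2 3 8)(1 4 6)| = 15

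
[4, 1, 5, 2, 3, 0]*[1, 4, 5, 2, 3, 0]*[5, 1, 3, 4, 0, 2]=[4, 0, 5, 2, 3, 1]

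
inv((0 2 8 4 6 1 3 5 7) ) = (0 7 5 3 1 6 4 8 2) 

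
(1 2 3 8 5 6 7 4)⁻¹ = (1 4 7 6 5 8 3 2)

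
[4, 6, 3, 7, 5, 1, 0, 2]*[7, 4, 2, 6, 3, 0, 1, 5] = [3, 1, 6, 5, 0, 4, 7, 2]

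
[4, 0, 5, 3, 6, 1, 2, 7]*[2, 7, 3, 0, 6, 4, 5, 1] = [6, 2, 4, 0, 5, 7, 3, 1]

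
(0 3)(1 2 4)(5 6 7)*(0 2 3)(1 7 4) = (1 3 2)(4 7 5 6)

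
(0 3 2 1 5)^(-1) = (0 5 1 2 3)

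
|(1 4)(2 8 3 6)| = 4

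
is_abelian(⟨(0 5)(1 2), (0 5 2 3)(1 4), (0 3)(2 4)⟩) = no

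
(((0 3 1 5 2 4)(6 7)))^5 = (0 4 2 5 1 3)(6 7)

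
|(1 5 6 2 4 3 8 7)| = 8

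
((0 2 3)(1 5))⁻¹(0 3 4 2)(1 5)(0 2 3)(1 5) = (0 4 3 2)(1 5)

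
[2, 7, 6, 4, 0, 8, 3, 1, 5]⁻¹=[4, 7, 0, 6, 3, 8, 2, 1, 5]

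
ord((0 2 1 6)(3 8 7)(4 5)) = 12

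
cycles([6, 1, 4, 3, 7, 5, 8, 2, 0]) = (0 6 8)(2 4 7)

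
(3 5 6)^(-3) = ()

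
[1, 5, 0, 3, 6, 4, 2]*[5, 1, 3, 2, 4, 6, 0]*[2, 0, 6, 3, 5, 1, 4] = [0, 4, 1, 6, 2, 5, 3]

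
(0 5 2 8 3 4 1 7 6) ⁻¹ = (0 6 7 1 4 3 8 2 5) 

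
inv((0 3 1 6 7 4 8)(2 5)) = (0 8 4 7 6 1 3)(2 5)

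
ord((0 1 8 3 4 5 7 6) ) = 8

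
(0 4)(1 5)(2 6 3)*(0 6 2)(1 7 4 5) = (0 5 7 4 6 3)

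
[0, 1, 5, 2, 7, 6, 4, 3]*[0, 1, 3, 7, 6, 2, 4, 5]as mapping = [0→0, 1→1, 2→2, 3→3, 4→5, 5→4, 6→6, 7→7]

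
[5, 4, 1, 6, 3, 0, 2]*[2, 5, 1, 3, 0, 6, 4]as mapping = [0→6, 1→0, 2→5, 3→4, 4→3, 5→2, 6→1]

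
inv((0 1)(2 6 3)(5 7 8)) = (0 1)(2 3 6)(5 8 7)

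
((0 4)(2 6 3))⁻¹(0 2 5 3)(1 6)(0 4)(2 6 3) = (1 3)(2 4 6 5)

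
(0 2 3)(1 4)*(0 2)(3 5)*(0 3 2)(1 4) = (0 3)(2 5)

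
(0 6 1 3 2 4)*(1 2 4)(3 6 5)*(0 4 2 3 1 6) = (0 5 1)(2 6 3)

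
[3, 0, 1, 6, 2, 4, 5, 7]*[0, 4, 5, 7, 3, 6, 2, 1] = [7, 0, 4, 2, 5, 3, 6, 1]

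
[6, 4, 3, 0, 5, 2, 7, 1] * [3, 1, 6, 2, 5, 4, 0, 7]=[0, 5, 2, 3, 4, 6, 7, 1]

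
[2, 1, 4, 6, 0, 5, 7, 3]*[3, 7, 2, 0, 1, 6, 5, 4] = [2, 7, 1, 5, 3, 6, 4, 0] 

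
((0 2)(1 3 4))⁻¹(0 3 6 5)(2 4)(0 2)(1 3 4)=(0 1)(2 4 6 5)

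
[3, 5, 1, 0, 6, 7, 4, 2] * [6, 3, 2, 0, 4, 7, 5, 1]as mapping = [0→0, 1→7, 2→3, 3→6, 4→5, 5→1, 6→4, 7→2]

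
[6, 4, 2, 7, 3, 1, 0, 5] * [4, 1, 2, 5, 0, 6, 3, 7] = [3, 0, 2, 7, 5, 1, 4, 6]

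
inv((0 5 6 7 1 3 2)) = (0 2 3 1 7 6 5)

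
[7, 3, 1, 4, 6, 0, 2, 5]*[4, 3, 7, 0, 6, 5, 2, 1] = [1, 0, 3, 6, 2, 4, 7, 5]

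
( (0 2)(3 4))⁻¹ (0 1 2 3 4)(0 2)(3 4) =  (0 4 3 2 1)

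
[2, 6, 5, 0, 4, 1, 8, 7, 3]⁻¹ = [3, 5, 0, 8, 4, 2, 1, 7, 6]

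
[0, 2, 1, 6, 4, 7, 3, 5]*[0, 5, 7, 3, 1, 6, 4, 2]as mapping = [0→0, 1→7, 2→5, 3→4, 4→1, 5→2, 6→3, 7→6]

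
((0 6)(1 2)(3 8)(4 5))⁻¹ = (0 6)(1 2)(3 8)(4 5)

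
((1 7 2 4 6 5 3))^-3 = (1 6 7 5 2 3 4)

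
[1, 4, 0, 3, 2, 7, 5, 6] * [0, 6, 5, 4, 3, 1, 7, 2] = [6, 3, 0, 4, 5, 2, 1, 7]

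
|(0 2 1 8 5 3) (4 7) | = 6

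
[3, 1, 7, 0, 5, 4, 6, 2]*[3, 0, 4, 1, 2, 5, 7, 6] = [1, 0, 6, 3, 5, 2, 7, 4]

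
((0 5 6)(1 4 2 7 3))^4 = (0 5 6)(1 3 7 2 4)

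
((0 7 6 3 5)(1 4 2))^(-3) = (0 6 5 7 3)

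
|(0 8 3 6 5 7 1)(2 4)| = 14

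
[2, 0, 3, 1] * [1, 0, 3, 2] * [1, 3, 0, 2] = [2, 3, 0, 1]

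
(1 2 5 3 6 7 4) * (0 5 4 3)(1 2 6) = (0 5)(1 6 7 3)(2 4)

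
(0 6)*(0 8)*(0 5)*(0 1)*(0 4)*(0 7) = (0 6 8 5 1 4 7) 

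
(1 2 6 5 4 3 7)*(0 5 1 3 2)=(0 5 4 2 6 1)(3 7)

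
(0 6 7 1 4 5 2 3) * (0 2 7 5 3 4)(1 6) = (0 1)(2 4 3)(5 7 6)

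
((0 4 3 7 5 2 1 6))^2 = (0 3 5 1)(2 6 4 7)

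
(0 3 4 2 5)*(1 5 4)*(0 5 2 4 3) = (1 2 3)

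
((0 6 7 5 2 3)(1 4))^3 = (0 5)(1 4)(2 6)(3 7)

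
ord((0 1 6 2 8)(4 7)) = 10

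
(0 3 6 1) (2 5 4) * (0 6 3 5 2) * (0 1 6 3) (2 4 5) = (0 2 4 1 3) 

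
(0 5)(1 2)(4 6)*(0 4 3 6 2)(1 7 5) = (0 1)(2 7 5 4)(3 6)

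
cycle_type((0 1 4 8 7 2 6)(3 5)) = 2.7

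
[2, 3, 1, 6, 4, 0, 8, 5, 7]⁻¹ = [5, 2, 0, 1, 4, 7, 3, 8, 6]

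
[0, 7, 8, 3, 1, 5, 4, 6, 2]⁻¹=[0, 4, 8, 3, 6, 5, 7, 1, 2]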